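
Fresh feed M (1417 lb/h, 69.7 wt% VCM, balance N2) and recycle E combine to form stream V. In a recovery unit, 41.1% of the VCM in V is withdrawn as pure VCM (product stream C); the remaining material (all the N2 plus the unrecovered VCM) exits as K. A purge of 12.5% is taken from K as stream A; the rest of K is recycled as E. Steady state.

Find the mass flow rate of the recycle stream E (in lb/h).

N2 enters only via M and leaves only via the purge: 1417×0.303 = 0.125×(N2 in K), and the recovery unit passes all N2, so N2 in V = N2 in K = 3434.8 lb/h.
VCM in V: m_A = 1417×0.697 + (1−0.125)·(1−0.411)·m_A, so m_A = 987.65/0.4846 = 2038 lb/h.
K = (1−0.411)×2038 + 3434.8 = 4635.2 lb/h.
Recycle E = (1−0.125)×4635.2 = 4055.8 lb/h.

4056 lb/h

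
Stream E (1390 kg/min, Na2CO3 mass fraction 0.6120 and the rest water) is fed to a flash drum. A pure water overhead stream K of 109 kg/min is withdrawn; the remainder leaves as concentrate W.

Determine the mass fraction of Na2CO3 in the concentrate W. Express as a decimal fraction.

0.6641

Na2CO3 is not removed: 1390×0.612 = 850.68 kg/min of Na2CO3 enters W.
Concentrate = 1390 − 109 = 1281 kg/min.
Mass fraction = 850.68/1281 = 0.6641.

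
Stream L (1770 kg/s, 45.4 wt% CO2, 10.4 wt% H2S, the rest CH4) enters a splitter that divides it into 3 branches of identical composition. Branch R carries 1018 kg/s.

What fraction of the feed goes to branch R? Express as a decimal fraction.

Fraction to R = 1018/1770 = 0.5751.

0.575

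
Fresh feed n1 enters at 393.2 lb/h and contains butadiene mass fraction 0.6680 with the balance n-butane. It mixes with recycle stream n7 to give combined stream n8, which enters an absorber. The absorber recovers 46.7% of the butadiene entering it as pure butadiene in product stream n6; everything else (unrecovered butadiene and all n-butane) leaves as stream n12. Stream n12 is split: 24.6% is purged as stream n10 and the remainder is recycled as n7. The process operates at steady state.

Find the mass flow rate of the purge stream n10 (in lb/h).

188.1 lb/h

n-butane enters only via n1 and leaves only via the purge: 393.2×0.332 = 0.246×(n-butane in n12), and the absorber passes all n-butane, so n-butane in n8 = n-butane in n12 = 530.66 lb/h.
butadiene in n8: m_A = 393.2×0.668 + (1−0.246)·(1−0.467)·m_A, so m_A = 262.66/0.5981 = 439.14 lb/h.
n12 = (1−0.467)×439.14 + 530.66 = 764.72 lb/h.
Purge n10 = 0.246×764.72 = 188.12 lb/h.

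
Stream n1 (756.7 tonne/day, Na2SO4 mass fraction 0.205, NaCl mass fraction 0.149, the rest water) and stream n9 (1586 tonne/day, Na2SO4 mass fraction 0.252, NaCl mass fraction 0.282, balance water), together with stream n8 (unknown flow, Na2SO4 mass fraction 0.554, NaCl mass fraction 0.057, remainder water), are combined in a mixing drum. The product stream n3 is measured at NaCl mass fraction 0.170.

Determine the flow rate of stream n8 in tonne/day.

1431 tonne/day

Let n8 be the unknown flow. Total out = 2342.7 + n8.
NaCl balance: 560 + 0.057·n8 = 0.170·(2342.7 + n8)
(0.057 − 0.170)·n8 = 0.170×2342.7 − 560 = -161.74
n8 = -161.74 / -0.113 = 1431.3 tonne/day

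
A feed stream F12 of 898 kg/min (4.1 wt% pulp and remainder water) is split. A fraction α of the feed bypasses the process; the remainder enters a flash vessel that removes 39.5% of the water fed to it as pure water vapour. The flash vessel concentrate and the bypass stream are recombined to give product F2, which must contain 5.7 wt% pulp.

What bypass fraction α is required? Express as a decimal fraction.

All 898×0.041 = 36.818 kg/min of pulp reaches F2, so F2 = 36.818/0.057 = 645.93 kg/min and vapour = 252.07 kg/min.
The evaporator receives (1−α)·898 of feed at 0.959 water and removes 0.395 of that water:
0.395×0.959×(1−α)×898 = 252.07
(1−α) = 252.07/340.17 = 0.7410;  α = 0.2590.

0.259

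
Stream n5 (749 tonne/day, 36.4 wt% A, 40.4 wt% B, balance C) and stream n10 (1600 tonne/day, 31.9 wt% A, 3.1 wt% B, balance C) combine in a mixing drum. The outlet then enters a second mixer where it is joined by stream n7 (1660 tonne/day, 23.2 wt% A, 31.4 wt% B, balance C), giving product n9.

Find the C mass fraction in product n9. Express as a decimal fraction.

Overall, product flow = 4009 tonne/day.
C in = 749×0.232 + 1600×0.650 + 1660×0.454 = 1967.4 tonne/day.
C fraction in n9 = 0.491.

0.491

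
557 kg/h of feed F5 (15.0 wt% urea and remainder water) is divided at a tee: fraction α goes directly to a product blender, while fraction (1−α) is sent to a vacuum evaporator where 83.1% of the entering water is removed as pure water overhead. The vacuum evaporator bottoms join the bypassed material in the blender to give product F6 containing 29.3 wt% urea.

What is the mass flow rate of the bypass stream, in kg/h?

All 557×0.150 = 83.55 kg/h of urea reaches F6, so F6 = 83.55/0.293 = 285.15 kg/h and vapour = 271.85 kg/h.
The evaporator receives (1−α)·557 of feed at 0.850 water and removes 0.831 of that water:
0.831×0.850×(1−α)×557 = 271.85
(1−α) = 271.85/393.44 = 0.6910;  α = 0.3090.
Bypass flow = 0.3090×557 = 172.14 kg/h.

172.1 kg/h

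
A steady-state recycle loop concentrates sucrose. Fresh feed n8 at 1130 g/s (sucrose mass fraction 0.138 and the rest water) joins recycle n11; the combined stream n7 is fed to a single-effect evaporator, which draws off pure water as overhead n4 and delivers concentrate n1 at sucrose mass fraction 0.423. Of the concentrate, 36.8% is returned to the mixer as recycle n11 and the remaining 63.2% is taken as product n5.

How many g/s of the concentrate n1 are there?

583.3 g/s

Overall sucrose balance (none leaves overhead): sucrose in fresh feed = sucrose in product, i.e. 1130×0.138 = (1−0.368)·n1·0.423.
n1 = 155.94/(0.423×0.632) = 583.31 g/s.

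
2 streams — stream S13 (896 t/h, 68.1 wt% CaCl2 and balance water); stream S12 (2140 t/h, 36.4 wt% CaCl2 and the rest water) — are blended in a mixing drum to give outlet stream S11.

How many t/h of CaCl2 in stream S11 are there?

1389 t/h

CaCl2 out = CaCl2 in = 896×0.681 + 2140×0.364 = 1389.1 t/h.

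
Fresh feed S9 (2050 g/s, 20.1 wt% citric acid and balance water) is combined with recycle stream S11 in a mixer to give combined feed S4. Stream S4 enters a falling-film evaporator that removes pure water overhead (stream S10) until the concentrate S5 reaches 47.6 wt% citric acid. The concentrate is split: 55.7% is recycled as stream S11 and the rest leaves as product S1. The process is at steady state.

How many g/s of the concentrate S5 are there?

1954 g/s

Overall citric acid balance (none leaves overhead): citric acid in fresh feed = citric acid in product, i.e. 2050×0.201 = (1−0.557)·S5·0.476.
S5 = 412.05/(0.476×0.443) = 1954.1 g/s.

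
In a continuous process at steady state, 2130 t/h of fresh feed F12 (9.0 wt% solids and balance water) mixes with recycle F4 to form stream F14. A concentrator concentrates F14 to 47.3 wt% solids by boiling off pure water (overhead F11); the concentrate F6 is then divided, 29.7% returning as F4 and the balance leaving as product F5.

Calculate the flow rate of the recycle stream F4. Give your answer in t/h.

171.2 t/h

Overall solids balance (none leaves overhead): solids in fresh feed = solids in product, i.e. 2130×0.090 = (1−0.297)·F6·0.473.
F6 = 191.7/(0.473×0.703) = 576.51 t/h.
Recycle F4 = 0.297×576.51 = 171.22 t/h.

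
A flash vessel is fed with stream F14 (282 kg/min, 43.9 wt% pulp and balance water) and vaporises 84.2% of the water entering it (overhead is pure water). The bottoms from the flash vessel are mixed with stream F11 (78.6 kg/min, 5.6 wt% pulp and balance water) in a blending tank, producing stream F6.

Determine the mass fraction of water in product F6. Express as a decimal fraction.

0.4362

Vapour removed = 0.842×0.561×282 = 133.21 kg/min; concentrate = 148.79 kg/min.
water reaching the mixer = 24.996 (from concentrate) + 78.6×0.944 = 99.194 kg/min.
Product flow = 148.79 + 78.6 = 227.39 kg/min; water fraction = 0.4362.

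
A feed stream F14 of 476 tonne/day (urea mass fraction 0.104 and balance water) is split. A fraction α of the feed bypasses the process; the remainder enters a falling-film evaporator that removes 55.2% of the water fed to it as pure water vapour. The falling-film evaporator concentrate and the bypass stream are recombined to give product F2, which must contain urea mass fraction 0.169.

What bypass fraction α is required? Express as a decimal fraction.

0.222

All 476×0.104 = 49.504 tonne/day of urea reaches F2, so F2 = 49.504/0.169 = 292.92 tonne/day and vapour = 183.08 tonne/day.
The evaporator receives (1−α)·476 of feed at 0.896 water and removes 0.552 of that water:
0.552×0.896×(1−α)×476 = 183.08
(1−α) = 183.08/235.43 = 0.7776;  α = 0.2224.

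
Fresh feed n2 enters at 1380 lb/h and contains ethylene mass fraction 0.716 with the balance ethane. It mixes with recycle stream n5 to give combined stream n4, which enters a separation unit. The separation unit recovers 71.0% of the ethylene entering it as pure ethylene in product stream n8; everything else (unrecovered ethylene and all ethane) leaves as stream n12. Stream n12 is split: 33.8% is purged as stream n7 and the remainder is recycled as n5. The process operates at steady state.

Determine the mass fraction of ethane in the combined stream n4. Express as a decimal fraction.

ethane enters only via n2 and leaves only via the purge: 1380×0.284 = 0.338×(ethane in n12), and the separation unit passes all ethane, so ethane in n4 = ethane in n12 = 1159.5 lb/h.
ethylene in n4: m_A = 1380×0.716 + (1−0.338)·(1−0.710)·m_A, so m_A = 988.08/0.8080 = 1222.8 lb/h.
n4 = 1222.8 + 1159.5 = 2382.4 lb/h.
ethane fraction in n4 = 1159.5/2382.4 = 0.487.

0.487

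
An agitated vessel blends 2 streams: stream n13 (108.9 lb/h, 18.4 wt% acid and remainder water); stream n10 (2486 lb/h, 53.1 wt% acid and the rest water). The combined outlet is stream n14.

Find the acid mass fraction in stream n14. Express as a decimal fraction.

Total flow out = 108.9 + 2486 = 2594.9 lb/h.
acid in = 108.9×0.184 + 2486×0.531 = 1340.1 lb/h.
acid mass fraction in n14 = 1340.1/2594.9 = 0.516.

0.516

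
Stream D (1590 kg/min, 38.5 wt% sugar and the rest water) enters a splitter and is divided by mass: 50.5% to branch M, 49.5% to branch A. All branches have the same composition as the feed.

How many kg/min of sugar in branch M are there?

309.1 kg/min

Branch M total = 0.505×1590 = 802.95 kg/min.
sugar in M = 0.385×802.95 = 309.14 kg/min.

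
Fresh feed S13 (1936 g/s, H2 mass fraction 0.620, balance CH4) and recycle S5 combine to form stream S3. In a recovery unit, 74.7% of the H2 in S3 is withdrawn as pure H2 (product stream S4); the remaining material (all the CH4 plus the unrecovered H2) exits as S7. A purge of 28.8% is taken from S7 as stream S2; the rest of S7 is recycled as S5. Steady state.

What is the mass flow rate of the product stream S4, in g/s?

1094 g/s

H2 in S3: m_A = 1936×0.620 + (1−0.288)·(1−0.747)·m_A, so m_A = 1200.3/0.8199 = 1464 g/s.
Product S4 = 0.747×1464 = 1093.6 g/s.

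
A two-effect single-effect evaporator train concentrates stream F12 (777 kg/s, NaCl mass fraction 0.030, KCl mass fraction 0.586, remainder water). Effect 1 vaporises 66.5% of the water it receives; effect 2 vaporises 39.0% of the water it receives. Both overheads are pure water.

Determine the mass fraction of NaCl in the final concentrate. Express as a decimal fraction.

water in feed = 777×0.384 = 298.37 kg/s.
After stage 1: water left = (1−0.665)×298.37 = 99.953; stream total = 578.59 kg/s.
After stage 2: water left = (1−0.390)×99.953 = 60.972; final concentrate = 539.6 kg/s.
NaCl fraction = 23.31/539.6 = 0.043.

0.043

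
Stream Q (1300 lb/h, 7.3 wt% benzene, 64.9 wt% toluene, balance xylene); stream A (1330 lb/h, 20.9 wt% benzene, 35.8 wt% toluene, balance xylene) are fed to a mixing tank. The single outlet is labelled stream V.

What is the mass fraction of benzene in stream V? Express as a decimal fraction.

Total flow out = 1300 + 1330 = 2630 lb/h.
benzene in = 1300×0.073 + 1330×0.209 = 372.87 lb/h.
benzene mass fraction in V = 372.87/2630 = 0.142.

0.142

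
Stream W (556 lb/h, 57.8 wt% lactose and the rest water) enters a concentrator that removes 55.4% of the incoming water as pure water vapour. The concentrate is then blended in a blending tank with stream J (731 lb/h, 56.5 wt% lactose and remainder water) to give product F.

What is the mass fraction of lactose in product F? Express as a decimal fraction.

Vapour removed = 0.554×0.422×556 = 129.99 lb/h; concentrate = 426.01 lb/h.
lactose reaching the mixer = 321.37 (from concentrate) + 731×0.565 = 734.38 lb/h.
Product flow = 426.01 + 731 = 1157 lb/h; lactose fraction = 0.635.

0.635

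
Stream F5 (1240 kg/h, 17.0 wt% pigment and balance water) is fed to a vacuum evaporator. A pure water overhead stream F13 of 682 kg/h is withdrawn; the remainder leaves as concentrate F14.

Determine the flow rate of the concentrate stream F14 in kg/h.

Concentrate = 1240 − 682 = 558 kg/h.

558 kg/h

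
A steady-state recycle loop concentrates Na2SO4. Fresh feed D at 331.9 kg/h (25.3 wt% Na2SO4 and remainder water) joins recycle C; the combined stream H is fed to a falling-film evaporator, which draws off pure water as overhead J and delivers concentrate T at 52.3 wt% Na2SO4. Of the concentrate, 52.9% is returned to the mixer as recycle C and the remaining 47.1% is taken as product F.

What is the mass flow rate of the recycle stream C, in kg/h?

Overall Na2SO4 balance (none leaves overhead): Na2SO4 in fresh feed = Na2SO4 in product, i.e. 331.9×0.253 = (1−0.529)·T·0.523.
T = 83.971/(0.523×0.471) = 340.88 kg/h.
Recycle C = 0.529×340.88 = 180.33 kg/h.

180.3 kg/h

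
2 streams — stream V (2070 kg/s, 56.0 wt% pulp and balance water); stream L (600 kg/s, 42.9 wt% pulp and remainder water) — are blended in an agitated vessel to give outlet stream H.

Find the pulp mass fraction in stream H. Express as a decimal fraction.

0.5306

Total flow out = 2070 + 600 = 2670 kg/s.
pulp in = 2070×0.560 + 600×0.429 = 1416.6 kg/s.
pulp mass fraction in H = 1416.6/2670 = 0.5306.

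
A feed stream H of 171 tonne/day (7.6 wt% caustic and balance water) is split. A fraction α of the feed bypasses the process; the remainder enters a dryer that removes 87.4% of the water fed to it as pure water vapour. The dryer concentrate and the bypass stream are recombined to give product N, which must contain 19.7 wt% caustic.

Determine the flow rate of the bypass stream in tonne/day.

All 171×0.076 = 12.996 tonne/day of caustic reaches N, so N = 12.996/0.197 = 65.97 tonne/day and vapour = 105.03 tonne/day.
The evaporator receives (1−α)·171 of feed at 0.924 water and removes 0.874 of that water:
0.874×0.924×(1−α)×171 = 105.03
(1−α) = 105.03/138.1 = 0.7606;  α = 0.2394.
Bypass flow = 0.2394×171 = 40.944 tonne/day.

40.94 tonne/day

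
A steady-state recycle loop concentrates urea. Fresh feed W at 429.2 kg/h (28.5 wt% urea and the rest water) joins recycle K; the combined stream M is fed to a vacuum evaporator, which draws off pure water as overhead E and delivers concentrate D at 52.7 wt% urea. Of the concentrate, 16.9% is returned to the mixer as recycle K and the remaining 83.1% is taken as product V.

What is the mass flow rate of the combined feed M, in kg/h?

Overall urea balance (none leaves overhead): urea in fresh feed = urea in product, i.e. 429.2×0.285 = (1−0.169)·D·0.527.
D = 122.32/(0.527×0.831) = 279.31 kg/h.
Recycle K = 0.169×279.31 = 47.204 kg/h.
Combined feed M = 429.2 + 47.204 = 476.4 kg/h.

476.4 kg/h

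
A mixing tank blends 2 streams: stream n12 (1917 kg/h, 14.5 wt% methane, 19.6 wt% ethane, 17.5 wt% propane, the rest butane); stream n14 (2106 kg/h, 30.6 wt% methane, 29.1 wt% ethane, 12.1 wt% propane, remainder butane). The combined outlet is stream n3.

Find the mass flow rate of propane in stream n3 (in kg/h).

590.3 kg/h

propane out = propane in = 1917×0.175 + 2106×0.121 = 590.3 kg/h.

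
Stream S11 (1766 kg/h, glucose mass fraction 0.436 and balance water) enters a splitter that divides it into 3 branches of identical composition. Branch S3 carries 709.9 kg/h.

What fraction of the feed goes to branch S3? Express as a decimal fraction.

Fraction to S3 = 709.9/1766 = 0.4020.

0.402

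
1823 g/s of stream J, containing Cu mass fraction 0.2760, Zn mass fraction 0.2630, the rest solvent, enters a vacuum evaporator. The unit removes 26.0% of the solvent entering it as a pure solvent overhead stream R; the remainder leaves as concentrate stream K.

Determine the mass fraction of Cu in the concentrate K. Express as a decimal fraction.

Cu is not removed: 1823×0.276 = 503.15 g/s of Cu enters K.
solvent entering = 1823×0.461 = 840.4 g/s; overhead removed = 0.260×840.4 = 218.5 g/s.
Concentrate = 1823 − 218.5 = 1604.5 g/s.
Mass fraction = 503.15/1604.5 = 0.3136.

0.3136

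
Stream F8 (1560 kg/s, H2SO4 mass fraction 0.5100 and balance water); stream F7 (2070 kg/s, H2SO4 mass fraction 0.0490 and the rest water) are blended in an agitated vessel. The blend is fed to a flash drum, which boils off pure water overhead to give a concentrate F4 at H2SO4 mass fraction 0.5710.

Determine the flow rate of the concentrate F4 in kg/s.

H2SO4 entering = 1560×0.510 + 2070×0.049 = 897.03 kg/s.
All H2SO4 reports to F4, so F4 = 897.03/0.571 = 1571 kg/s.

1571 kg/s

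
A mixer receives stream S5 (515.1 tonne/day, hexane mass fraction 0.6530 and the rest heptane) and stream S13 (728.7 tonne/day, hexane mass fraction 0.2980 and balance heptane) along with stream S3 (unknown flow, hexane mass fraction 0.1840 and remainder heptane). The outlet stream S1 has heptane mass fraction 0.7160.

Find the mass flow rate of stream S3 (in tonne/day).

2003 tonne/day

Let S3 be the unknown flow. Total out = 1243.8 + S3.
heptane balance: 690.29 + 0.816·S3 = 0.716·(1243.8 + S3)
(0.816 − 0.716)·S3 = 0.716×1243.8 − 690.29 = 200.27
S3 = 200.27 / 0.100 = 2002.7 tonne/day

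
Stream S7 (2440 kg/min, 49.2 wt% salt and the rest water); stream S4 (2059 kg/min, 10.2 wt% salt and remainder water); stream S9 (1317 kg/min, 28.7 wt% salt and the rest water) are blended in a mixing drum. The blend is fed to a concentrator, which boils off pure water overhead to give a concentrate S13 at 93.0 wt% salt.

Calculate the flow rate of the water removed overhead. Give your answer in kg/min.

salt entering = 2440×0.492 + 2059×0.102 + 1317×0.287 = 1788.5 kg/min.
All salt reports to S13, so S13 = 1788.5/0.930 = 1923.1 kg/min.
Total feed = 5816 kg/min; overhead = 5816 − 1923.1 = 3892.9 kg/min.

3893 kg/min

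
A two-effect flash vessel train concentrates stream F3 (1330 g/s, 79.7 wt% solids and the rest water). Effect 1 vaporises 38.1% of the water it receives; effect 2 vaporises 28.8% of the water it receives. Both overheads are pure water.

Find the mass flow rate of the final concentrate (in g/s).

1179 g/s

water in feed = 1330×0.203 = 269.99 g/s.
After stage 1: water left = (1−0.381)×269.99 = 167.12; stream total = 1227.1 g/s.
After stage 2: water left = (1−0.288)×167.12 = 118.99; final concentrate = 1179 g/s.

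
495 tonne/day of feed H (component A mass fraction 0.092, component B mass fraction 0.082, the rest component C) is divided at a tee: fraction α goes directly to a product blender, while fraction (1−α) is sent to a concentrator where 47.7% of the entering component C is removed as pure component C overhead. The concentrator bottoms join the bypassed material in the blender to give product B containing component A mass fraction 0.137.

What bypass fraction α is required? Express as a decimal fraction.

All 495×0.092 = 45.54 tonne/day of component A reaches B, so B = 45.54/0.137 = 332.41 tonne/day and vapour = 162.59 tonne/day.
The evaporator receives (1−α)·495 of feed at 0.826 component C and removes 0.477 of that component C:
0.477×0.826×(1−α)×495 = 162.59
(1−α) = 162.59/195.03 = 0.8337;  α = 0.1663.

0.166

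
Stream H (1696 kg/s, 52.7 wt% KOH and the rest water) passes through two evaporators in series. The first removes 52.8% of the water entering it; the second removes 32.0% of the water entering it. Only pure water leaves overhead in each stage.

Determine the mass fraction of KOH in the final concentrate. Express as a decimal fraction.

0.7764

water in feed = 1696×0.473 = 802.21 kg/s.
After stage 1: water left = (1−0.528)×802.21 = 378.64; stream total = 1272.4 kg/s.
After stage 2: water left = (1−0.320)×378.64 = 257.48; final concentrate = 1151.3 kg/s.
KOH fraction = 893.79/1151.3 = 0.7764.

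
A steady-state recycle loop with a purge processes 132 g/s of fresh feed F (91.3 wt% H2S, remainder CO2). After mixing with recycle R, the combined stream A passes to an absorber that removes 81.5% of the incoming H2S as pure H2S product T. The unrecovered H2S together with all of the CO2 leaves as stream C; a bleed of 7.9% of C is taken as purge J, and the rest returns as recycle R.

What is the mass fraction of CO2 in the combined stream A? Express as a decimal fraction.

CO2 enters only via F and leaves only via the purge: 132×0.087 = 0.079×(CO2 in C), and the absorber passes all CO2, so CO2 in A = CO2 in C = 145.37 g/s.
H2S in A: m_A = 132×0.913 + (1−0.079)·(1−0.815)·m_A, so m_A = 120.52/0.8296 = 145.27 g/s.
A = 145.27 + 145.37 = 290.63 g/s.
CO2 fraction in A = 145.37/290.63 = 0.500.

0.500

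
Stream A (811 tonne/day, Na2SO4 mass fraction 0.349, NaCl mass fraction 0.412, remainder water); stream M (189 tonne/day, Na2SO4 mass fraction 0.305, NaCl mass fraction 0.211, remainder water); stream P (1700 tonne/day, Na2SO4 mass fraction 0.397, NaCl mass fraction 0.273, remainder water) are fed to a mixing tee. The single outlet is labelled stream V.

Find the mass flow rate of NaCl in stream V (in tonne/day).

838.1 tonne/day

NaCl out = NaCl in = 811×0.412 + 189×0.211 + 1700×0.273 = 838.11 tonne/day.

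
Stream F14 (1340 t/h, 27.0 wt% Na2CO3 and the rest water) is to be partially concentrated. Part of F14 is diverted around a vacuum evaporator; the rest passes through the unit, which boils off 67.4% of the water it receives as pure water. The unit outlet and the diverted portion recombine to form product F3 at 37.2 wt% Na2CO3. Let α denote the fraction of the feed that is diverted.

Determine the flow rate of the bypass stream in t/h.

All 1340×0.270 = 361.8 t/h of Na2CO3 reaches F3, so F3 = 361.8/0.372 = 972.58 t/h and vapour = 367.42 t/h.
The evaporator receives (1−α)·1340 of feed at 0.730 water and removes 0.674 of that water:
0.674×0.730×(1−α)×1340 = 367.42
(1−α) = 367.42/659.31 = 0.5573;  α = 0.4427.
Bypass flow = 0.4427×1340 = 593.24 t/h.

593.2 t/h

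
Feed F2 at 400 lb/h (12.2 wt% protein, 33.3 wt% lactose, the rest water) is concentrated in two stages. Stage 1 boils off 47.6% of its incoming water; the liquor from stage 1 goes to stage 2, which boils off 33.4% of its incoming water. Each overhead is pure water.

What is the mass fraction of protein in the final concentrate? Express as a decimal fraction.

water in feed = 400×0.545 = 218 lb/h.
After stage 1: water left = (1−0.476)×218 = 114.23; stream total = 296.23 lb/h.
After stage 2: water left = (1−0.334)×114.23 = 76.079; final concentrate = 258.08 lb/h.
protein fraction = 48.8/258.08 = 0.1891.

0.1891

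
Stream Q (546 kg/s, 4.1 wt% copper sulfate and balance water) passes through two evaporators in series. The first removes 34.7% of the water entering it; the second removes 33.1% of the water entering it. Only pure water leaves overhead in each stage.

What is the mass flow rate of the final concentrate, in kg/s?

251.1 kg/s

water in feed = 546×0.959 = 523.61 kg/s.
After stage 1: water left = (1−0.347)×523.61 = 341.92; stream total = 364.31 kg/s.
After stage 2: water left = (1−0.331)×341.92 = 228.74; final concentrate = 251.13 kg/s.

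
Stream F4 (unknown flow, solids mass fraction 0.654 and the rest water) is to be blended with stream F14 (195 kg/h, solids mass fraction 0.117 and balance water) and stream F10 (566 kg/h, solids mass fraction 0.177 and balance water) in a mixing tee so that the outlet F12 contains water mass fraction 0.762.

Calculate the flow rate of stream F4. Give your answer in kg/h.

139.7 kg/h

Let F4 be the unknown flow. Total out = 761 + F4.
water balance: 638 + 0.346·F4 = 0.762·(761 + F4)
(0.346 − 0.762)·F4 = 0.762×761 − 638 = -58.121
F4 = -58.121 / -0.416 = 139.71 kg/h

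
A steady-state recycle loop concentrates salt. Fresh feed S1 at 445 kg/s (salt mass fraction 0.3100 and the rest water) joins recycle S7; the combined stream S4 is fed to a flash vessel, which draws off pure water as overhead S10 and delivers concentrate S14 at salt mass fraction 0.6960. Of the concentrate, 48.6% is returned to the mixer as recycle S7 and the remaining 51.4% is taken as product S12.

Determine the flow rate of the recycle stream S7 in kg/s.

187.4 kg/s

Overall salt balance (none leaves overhead): salt in fresh feed = salt in product, i.e. 445×0.310 = (1−0.486)·S14·0.696.
S14 = 137.95/(0.696×0.514) = 385.61 kg/s.
Recycle S7 = 0.486×385.61 = 187.41 kg/s.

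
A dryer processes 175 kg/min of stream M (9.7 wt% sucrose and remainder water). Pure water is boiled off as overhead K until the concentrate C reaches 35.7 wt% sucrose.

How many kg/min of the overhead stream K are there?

127.5 kg/min

sucrose is conserved: 175×0.097 = 16.975 kg/min all reports to the concentrate.
Concentrate = 16.975/(target fraction) = 47.549 kg/min.
Overhead = 175 − 47.549 = 127.45 kg/min.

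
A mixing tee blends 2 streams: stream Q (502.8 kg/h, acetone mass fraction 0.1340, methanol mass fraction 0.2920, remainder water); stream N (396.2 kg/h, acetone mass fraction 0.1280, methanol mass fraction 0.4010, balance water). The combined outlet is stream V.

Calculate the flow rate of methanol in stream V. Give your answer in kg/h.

methanol out = methanol in = 502.8×0.292 + 396.2×0.401 = 305.69 kg/h.

305.7 kg/h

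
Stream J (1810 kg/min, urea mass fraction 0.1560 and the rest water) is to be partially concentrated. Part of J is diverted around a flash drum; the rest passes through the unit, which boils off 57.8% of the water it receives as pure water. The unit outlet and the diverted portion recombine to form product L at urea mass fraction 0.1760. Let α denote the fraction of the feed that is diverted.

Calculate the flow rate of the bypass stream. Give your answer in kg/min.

1388 kg/min

All 1810×0.156 = 282.36 kg/min of urea reaches L, so L = 282.36/0.176 = 1604.3 kg/min and vapour = 205.68 kg/min.
The evaporator receives (1−α)·1810 of feed at 0.844 water and removes 0.578 of that water:
0.578×0.844×(1−α)×1810 = 205.68
(1−α) = 205.68/882.98 = 0.2329;  α = 0.7671.
Bypass flow = 0.7671×1810 = 1388.4 kg/min.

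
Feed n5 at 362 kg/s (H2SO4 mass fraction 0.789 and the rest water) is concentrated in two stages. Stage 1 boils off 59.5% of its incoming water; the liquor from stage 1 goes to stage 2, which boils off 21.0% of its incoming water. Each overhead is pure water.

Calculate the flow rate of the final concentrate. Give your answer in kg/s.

310.1 kg/s

water in feed = 362×0.211 = 76.382 kg/s.
After stage 1: water left = (1−0.595)×76.382 = 30.935; stream total = 316.55 kg/s.
After stage 2: water left = (1−0.210)×30.935 = 24.438; final concentrate = 310.06 kg/s.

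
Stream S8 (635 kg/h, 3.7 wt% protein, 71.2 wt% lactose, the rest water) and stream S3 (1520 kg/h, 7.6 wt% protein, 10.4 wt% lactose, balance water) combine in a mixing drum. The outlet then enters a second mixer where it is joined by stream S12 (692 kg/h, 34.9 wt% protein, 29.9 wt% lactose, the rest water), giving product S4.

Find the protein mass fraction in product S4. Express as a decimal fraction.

0.134

Overall, product flow = 2847 kg/h.
protein in = 635×0.037 + 1520×0.076 + 692×0.349 = 380.52 kg/h.
protein fraction in S4 = 0.134.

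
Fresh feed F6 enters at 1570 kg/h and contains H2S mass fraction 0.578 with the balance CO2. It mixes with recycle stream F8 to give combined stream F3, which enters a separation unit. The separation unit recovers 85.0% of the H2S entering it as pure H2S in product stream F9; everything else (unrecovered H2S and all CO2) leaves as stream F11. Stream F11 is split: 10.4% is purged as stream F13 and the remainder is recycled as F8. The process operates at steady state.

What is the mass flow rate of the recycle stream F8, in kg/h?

CO2 enters only via F6 and leaves only via the purge: 1570×0.422 = 0.104×(CO2 in F11), and the separation unit passes all CO2, so CO2 in F3 = CO2 in F11 = 6370.6 kg/h.
H2S in F3: m_A = 1570×0.578 + (1−0.104)·(1−0.850)·m_A, so m_A = 907.46/0.8656 = 1048.4 kg/h.
F11 = (1−0.850)×1048.4 + 6370.6 = 6527.8 kg/h.
Recycle F8 = (1−0.104)×6527.8 = 5848.9 kg/h.

5849 kg/h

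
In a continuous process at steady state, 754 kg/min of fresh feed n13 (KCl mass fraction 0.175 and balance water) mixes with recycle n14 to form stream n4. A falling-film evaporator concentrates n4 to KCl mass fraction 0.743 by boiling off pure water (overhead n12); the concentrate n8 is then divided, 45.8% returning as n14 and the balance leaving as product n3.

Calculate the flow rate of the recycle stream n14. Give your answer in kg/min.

Overall KCl balance (none leaves overhead): KCl in fresh feed = KCl in product, i.e. 754×0.175 = (1−0.458)·n8·0.743.
n8 = 131.95/(0.743×0.542) = 327.66 kg/min.
Recycle n14 = 0.458×327.66 = 150.07 kg/min.

150.1 kg/min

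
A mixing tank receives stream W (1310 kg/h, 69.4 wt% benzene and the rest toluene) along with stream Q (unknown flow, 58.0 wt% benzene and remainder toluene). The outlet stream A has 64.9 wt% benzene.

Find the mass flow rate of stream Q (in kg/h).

854.3 kg/h

Let Q be the unknown flow. Total out = 1310 + Q.
benzene balance: 909.14 + 0.580·Q = 0.649·(1310 + Q)
(0.580 − 0.649)·Q = 0.649×1310 − 909.14 = -58.95
Q = -58.95 / -0.069 = 854.35 kg/h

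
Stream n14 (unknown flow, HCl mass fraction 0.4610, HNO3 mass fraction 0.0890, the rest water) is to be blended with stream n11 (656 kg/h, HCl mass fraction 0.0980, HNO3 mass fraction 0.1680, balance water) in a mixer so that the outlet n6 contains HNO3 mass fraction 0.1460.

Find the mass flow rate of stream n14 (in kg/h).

Let n14 be the unknown flow. Total out = 656 + n14.
HNO3 balance: 110.21 + 0.089·n14 = 0.146·(656 + n14)
(0.089 − 0.146)·n14 = 0.146×656 − 110.21 = -14.432
n14 = -14.432 / -0.057 = 253.19 kg/h

253.2 kg/h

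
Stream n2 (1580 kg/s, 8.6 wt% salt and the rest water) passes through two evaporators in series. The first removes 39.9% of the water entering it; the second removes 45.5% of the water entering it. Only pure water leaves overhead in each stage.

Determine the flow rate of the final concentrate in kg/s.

water in feed = 1580×0.914 = 1444.1 kg/s.
After stage 1: water left = (1−0.399)×1444.1 = 867.92; stream total = 1003.8 kg/s.
After stage 2: water left = (1−0.455)×867.92 = 473.01; final concentrate = 608.89 kg/s.

608.9 kg/s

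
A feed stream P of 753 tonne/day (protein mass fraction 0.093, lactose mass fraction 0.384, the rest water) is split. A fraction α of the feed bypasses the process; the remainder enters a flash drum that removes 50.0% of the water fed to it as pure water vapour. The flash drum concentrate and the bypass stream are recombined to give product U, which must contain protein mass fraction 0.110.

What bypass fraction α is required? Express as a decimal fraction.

All 753×0.093 = 70.029 tonne/day of protein reaches U, so U = 70.029/0.110 = 636.63 tonne/day and vapour = 116.37 tonne/day.
The evaporator receives (1−α)·753 of feed at 0.523 water and removes 0.500 of that water:
0.500×0.523×(1−α)×753 = 116.37
(1−α) = 116.37/196.91 = 0.5910;  α = 0.4090.

0.409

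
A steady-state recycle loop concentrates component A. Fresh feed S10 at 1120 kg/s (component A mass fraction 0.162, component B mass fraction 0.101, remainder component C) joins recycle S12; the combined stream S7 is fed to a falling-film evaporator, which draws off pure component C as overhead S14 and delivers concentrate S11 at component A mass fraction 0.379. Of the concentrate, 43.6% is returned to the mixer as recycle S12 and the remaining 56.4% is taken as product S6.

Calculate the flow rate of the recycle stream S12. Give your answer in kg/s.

Overall component A balance (none leaves overhead): component A in fresh feed = component A in product, i.e. 1120×0.162 = (1−0.436)·S11·0.379.
S11 = 181.44/(0.379×0.564) = 848.82 kg/s.
Recycle S12 = 0.436×848.82 = 370.08 kg/s.

370.1 kg/s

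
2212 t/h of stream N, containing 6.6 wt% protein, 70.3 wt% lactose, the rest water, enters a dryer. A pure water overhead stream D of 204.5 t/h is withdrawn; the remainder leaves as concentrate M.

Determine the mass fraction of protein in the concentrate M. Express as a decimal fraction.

protein is not removed: 2212×0.066 = 145.99 t/h of protein enters M.
Concentrate = 2212 − 204.5 = 2007.5 t/h.
Mass fraction = 145.99/2007.5 = 0.073.

0.073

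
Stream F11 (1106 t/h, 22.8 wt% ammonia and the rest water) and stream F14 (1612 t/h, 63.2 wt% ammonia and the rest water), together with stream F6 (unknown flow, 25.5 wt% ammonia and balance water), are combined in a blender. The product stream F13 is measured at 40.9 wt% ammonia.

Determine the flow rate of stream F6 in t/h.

1034 t/h

Let F6 be the unknown flow. Total out = 2718 + F6.
ammonia balance: 1271 + 0.255·F6 = 0.409·(2718 + F6)
(0.255 − 0.409)·F6 = 0.409×2718 − 1271 = -159.29
F6 = -159.29 / -0.154 = 1034.4 t/h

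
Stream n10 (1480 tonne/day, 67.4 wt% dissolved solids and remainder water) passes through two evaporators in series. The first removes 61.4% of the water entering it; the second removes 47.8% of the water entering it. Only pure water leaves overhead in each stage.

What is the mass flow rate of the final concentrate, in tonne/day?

1095 tonne/day

water in feed = 1480×0.326 = 482.48 tonne/day.
After stage 1: water left = (1−0.614)×482.48 = 186.24; stream total = 1183.8 tonne/day.
After stage 2: water left = (1−0.478)×186.24 = 97.216; final concentrate = 1094.7 tonne/day.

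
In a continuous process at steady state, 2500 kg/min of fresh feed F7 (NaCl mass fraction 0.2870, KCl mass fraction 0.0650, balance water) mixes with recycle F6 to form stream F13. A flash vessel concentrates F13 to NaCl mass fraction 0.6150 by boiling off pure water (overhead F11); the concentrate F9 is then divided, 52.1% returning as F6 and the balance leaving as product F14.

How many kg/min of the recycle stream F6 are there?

1269 kg/min

Overall NaCl balance (none leaves overhead): NaCl in fresh feed = NaCl in product, i.e. 2500×0.287 = (1−0.521)·F9·0.615.
F9 = 717.5/(0.615×0.479) = 2435.6 kg/min.
Recycle F6 = 0.521×2435.6 = 1269 kg/min.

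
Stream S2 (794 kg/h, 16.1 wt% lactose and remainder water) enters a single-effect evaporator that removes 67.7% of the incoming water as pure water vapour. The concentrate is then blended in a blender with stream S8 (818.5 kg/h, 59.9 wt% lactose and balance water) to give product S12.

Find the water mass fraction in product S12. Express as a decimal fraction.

Vapour removed = 0.677×0.839×794 = 450.99 kg/h; concentrate = 343.01 kg/h.
water reaching the mixer = 215.17 (from concentrate) + 818.5×0.401 = 543.39 kg/h.
Product flow = 343.01 + 818.5 = 1161.5 kg/h; water fraction = 0.468.

0.468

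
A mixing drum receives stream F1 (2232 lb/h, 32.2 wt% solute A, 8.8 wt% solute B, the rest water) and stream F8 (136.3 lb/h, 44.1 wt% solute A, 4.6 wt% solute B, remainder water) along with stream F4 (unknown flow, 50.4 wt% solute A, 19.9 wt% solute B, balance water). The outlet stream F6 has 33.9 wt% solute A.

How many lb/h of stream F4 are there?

145.7 lb/h

Let F4 be the unknown flow. Total out = 2368.3 + F4.
solute A balance: 778.81 + 0.504·F4 = 0.339·(2368.3 + F4)
(0.504 − 0.339)·F4 = 0.339×2368.3 − 778.81 = 24.041
F4 = 24.041 / 0.165 = 145.71 lb/h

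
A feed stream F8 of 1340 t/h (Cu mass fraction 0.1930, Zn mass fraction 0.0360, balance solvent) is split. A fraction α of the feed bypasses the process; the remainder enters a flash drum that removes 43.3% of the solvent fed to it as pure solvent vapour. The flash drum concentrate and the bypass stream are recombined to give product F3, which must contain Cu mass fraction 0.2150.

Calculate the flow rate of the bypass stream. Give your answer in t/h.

929.3 t/h

All 1340×0.193 = 258.62 t/h of Cu reaches F3, so F3 = 258.62/0.215 = 1202.9 t/h and vapour = 137.12 t/h.
The evaporator receives (1−α)·1340 of feed at 0.771 solvent and removes 0.433 of that solvent:
0.433×0.771×(1−α)×1340 = 137.12
(1−α) = 137.12/447.35 = 0.3065;  α = 0.6935.
Bypass flow = 0.6935×1340 = 929.28 t/h.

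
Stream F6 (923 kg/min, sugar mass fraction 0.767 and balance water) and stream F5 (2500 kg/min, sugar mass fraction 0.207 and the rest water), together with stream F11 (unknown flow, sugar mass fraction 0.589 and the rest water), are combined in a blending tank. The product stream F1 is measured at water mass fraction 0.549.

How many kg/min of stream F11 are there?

2307 kg/min

Let F11 be the unknown flow. Total out = 3423 + F11.
water balance: 2197.6 + 0.411·F11 = 0.549·(3423 + F11)
(0.411 − 0.549)·F11 = 0.549×3423 − 2197.6 = -318.33
F11 = -318.33 / -0.138 = 2306.8 kg/min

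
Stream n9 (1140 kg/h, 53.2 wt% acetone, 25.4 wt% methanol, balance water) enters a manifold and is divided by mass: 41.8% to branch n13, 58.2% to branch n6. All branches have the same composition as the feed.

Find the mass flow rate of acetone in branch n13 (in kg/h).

253.5 kg/h

Branch n13 total = 0.418×1140 = 476.52 kg/h.
acetone in n13 = 0.532×476.52 = 253.51 kg/h.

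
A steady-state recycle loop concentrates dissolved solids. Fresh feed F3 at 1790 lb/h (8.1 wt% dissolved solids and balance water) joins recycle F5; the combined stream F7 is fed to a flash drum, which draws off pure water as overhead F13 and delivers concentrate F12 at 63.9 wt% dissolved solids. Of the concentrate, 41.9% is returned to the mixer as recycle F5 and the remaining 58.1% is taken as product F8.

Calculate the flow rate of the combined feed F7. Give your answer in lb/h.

Overall dissolved solids balance (none leaves overhead): dissolved solids in fresh feed = dissolved solids in product, i.e. 1790×0.081 = (1−0.419)·F12·0.639.
F12 = 144.99/(0.639×0.581) = 390.54 lb/h.
Recycle F5 = 0.419×390.54 = 163.63 lb/h.
Combined feed F7 = 1790 + 163.63 = 1953.6 lb/h.

1954 lb/h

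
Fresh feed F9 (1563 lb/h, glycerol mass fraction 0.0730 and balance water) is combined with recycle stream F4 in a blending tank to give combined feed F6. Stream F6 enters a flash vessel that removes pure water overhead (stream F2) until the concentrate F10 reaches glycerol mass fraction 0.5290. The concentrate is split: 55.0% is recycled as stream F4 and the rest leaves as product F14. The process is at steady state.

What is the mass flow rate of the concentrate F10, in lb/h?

Overall glycerol balance (none leaves overhead): glycerol in fresh feed = glycerol in product, i.e. 1563×0.073 = (1−0.550)·F10·0.529.
F10 = 114.1/(0.529×0.450) = 479.31 lb/h.

479.3 lb/h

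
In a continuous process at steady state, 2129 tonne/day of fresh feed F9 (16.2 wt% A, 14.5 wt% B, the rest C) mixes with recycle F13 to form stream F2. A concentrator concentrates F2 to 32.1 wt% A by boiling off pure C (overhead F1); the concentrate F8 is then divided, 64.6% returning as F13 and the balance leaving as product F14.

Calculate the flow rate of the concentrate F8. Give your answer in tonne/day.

3035 tonne/day

Overall A balance (none leaves overhead): A in fresh feed = A in product, i.e. 2129×0.162 = (1−0.646)·F8·0.321.
F8 = 344.9/(0.321×0.354) = 3035.2 tonne/day.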